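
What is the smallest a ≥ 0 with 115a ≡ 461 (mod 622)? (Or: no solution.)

gcd(622, 115):
  622 = 5*115 + 47
  115 = 2*47 + 21
  47 = 2*21 + 5
  21 = 4*5 + 1
  5 = 5*1
so gcd(622, 115) = 1.
1 divides 461, so solutions exist.
Back-substitute for Bézout coefficients:
  1 = 21 - 4*5
  ... = 115*(119) + 622*(-22)
So 115*(119) ≡ 1 (mod 622); multiply by 461: a ≡ 54859 (mod 622).
Smallest nonnegative: a = 54859 mod 622 = 123.

123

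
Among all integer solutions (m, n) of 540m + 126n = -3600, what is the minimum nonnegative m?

gcd(540, 126):
  540 = 4×126 + 36
  126 = 3×36 + 18
  36 = 2×18
so gcd(540, 126) = 18.
18 divides -3600, so solutions exist.
Back-substitute for Bézout coefficients:
  18 = 126 - 3×36
  ... = 540×(-3) + 126×(13)
Scale by -3600/18 = -200: (m₀, n₀) = (600, -2600).
General solution: m = 600 + 7t, n = -2600 - 30t for integer t.
m ≥ 0: smallest is 600 mod 7 = 5 (at t = -85), with n = -50.

5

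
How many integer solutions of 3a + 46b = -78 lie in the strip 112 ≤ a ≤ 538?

10

gcd(46, 3) = 1.
By Bézout, 3·(-15) + 46·(1) = 1.
Particular solution: (20, -3).
General solution: a = 20 + 46t, b = -3 - 3t for integer t.
112 ≤ 20 + 46t ≤ 538 gives t ∈ [2, 11], which is 10 values.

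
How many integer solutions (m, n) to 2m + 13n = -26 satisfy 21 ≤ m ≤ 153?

gcd(13, 2) = 1.
By Bézout, 2·(-6) + 13·(1) = 1.
Particular solution: (0, -2).
General solution: m = 0 + 13t, n = -2 - 2t for integer t.
21 ≤ 0 + 13t ≤ 153 gives t ∈ [2, 11], which is 10 values.

10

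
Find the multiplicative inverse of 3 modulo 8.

3

gcd(8, 3) = 1  (8 = 2×3 + 2, 3 = 1×2 + 1, 2 = 2×1).
Back-substituting, 3×(3) + 8×(-1) = 1.
So 3×3 ≡ 1 (mod 8), and 3 mod 8 = 3.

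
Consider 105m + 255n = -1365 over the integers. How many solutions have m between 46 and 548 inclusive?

30

gcd(255, 105) = 15  (255 = 2·105 + 45, 105 = 2·45 + 15, 45 = 3·15).
Back-substituting, 105·(5) + 255·(-2) = 15.
Scale by -91: particular solution (-455, 182); reduce m mod 17: (4, -7).
General solution: m = 4 + 17t, n = -7 - 7t for integer t.
46 ≤ 4 + 17t ≤ 548 gives t ∈ [3, 32], which is 30 values.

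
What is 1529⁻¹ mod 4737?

3758

gcd(4737, 1529) = 1.
By Bézout, 1529·(-979) + 4737·(316) = 1.
So 1529·-979 ≡ 1 (mod 4737), and -979 mod 4737 = 3758.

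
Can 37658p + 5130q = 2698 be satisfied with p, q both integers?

yes

gcd(37658, 5130) = 38  (37658 = 7*5130 + 1748, 5130 = 2*1748 + 1634, 1748 = 1*1634 + 114, 1634 = 14*114 + 38, 114 = 3*38).
38 divides 2698, so integer solutions exist.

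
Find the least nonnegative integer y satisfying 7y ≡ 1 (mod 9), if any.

gcd(9, 7):
  9 = 1*7 + 2
  7 = 3*2 + 1
  2 = 2*1
so gcd(9, 7) = 1.
1 divides 1, so solutions exist.
Back-substitute for Bézout coefficients:
  1 = 7 - 3*2
  ... = 7*(4) + 9*(-3)
So 7*(4) ≡ 1 (mod 9); multiply by 1: y ≡ 4 (mod 9).
Smallest nonnegative: y = 4 mod 9 = 4.

4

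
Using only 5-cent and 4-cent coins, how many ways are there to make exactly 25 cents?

2

Need nonnegative integers with 5j + 4k = 25.
gcd(5, 4) = 1, and 5·(1) + 4·(-1) = 1.
So (j₀, k₀) = (25, -25); general j = 25 + 4t, k = -25 - 5t.
j ≥ 0 ⇒ t ≥ -6; k ≥ 0 ⇒ t ≤ -5. That's 2 values of t.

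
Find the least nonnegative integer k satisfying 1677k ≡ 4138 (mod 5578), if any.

5178

gcd(5578, 1677) = 1  (5578 = 3×1677 + 547, 1677 = 3×547 + 36, 547 = 15×36 + 7, 36 = 5×7 + 1, 7 = 7×1).
1 divides 4138, so solutions exist.
Back-substituting, 1677×(775) + 5578×(-233) = 1.
So 1677×(775) ≡ 1 (mod 5578); multiply by 4138: k ≡ 3206950 (mod 5578).
Smallest nonnegative: k = 3206950 mod 5578 = 5178.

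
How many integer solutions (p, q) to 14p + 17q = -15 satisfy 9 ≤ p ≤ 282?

gcd(17, 14) = 1.
By Bézout, 14×(-6) + 17×(5) = 1.
Particular solution: (5, -5).
General solution: p = 5 + 17t, q = -5 - 14t for integer t.
9 ≤ 5 + 17t ≤ 282 gives t ∈ [1, 16], which is 16 values.

16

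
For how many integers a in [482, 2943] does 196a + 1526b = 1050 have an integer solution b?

gcd(1526, 196) = 14.
By Bézout, 196·(39) + 1526·(-5) = 14.
Particular solution: (91, -11).
General solution: a = 91 + 109t, b = -11 - 14t for integer t.
482 ≤ 91 + 109t ≤ 2943 gives t ∈ [4, 26], which is 23 values.

23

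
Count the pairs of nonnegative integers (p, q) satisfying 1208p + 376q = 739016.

gcd(1208, 376) = 8.
By Bézout, 1208*(-14) + 376*(45) = 8.
One solution: (21, 1898).
General: p = 21 + 47t, q = 1898 - 151t.
p ≥ 0 ⇒ t ≥ 0; q ≥ 0 ⇒ t ≤ 12. So t ∈ [0, 12]: 13 solutions.

13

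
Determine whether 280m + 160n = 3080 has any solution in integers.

gcd(280, 160) = 40.
40 divides 3080, so integer solutions exist.

yes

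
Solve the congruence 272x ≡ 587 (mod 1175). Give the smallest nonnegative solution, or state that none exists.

gcd(1175, 272):
  1175 = 4×272 + 87
  272 = 3×87 + 11
  87 = 7×11 + 10
  11 = 1×10 + 1
  10 = 10×1
so gcd(1175, 272) = 1.
1 divides 587, so solutions exist.
Back-substitute for Bézout coefficients:
  1 = 11 - 1×10
  ... = 272×(108) + 1175×(-25)
So 272×(108) ≡ 1 (mod 1175); multiply by 587: x ≡ 63396 (mod 1175).
Smallest nonnegative: x = 63396 mod 1175 = 1121.

1121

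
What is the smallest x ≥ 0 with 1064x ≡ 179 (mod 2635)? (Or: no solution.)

gcd(2635, 1064) = 1.
1 divides 179, so solutions exist.
By Bézout, 1064*(369) + 2635*(-149) = 1.
So 1064*(369) ≡ 1 (mod 2635); multiply by 179: x ≡ 66051 (mod 2635).
Smallest nonnegative: x = 66051 mod 2635 = 176.

176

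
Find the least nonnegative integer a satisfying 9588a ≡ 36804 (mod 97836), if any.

gcd(97836, 9588):
  97836 = 10×9588 + 1956
  9588 = 4×1956 + 1764
  1956 = 1×1764 + 192
  1764 = 9×192 + 36
  192 = 5×36 + 12
  36 = 3×12
so gcd(97836, 9588) = 12.
12 divides 36804, so solutions exist.
Back-substitute for Bézout coefficients:
  12 = 192 - 5×36
  ... = 9588×(-2551) + 97836×(250)
So 9588×(-2551) ≡ 12 (mod 97836); multiply by 3067: a ≡ -7823917 (mod 8153).
Smallest nonnegative: a = -7823917 mod 8153 = 2963.

2963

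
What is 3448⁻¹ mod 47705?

gcd(47705, 3448) = 1.
By Bézout, 3448·(-3113) + 47705·(225) = 1.
So 3448·-3113 ≡ 1 (mod 47705), and -3113 mod 47705 = 44592.

44592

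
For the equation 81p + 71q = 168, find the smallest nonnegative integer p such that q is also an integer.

31

gcd(81, 71) = 1.
1 divides 168, so solutions exist.
By Bézout, 81·(-7) + 71·(8) = 1.
Scale by 168/1 = 168: (p₀, q₀) = (-1176, 1344).
General solution: p = -1176 + 71t, q = 1344 - 81t for integer t.
p ≥ 0: smallest is -1176 mod 71 = 31 (at t = 17), with q = -33.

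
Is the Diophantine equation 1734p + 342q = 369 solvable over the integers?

gcd(1734, 342) = 6.
6 does not divide 369 (remainder 3), so no integer solutions.

no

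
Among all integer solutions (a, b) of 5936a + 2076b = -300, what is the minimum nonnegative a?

gcd(5936, 2076):
  5936 = 2×2076 + 1784
  2076 = 1×1784 + 292
  1784 = 6×292 + 32
  292 = 9×32 + 4
  32 = 8×4
so gcd(5936, 2076) = 4.
4 divides -300, so solutions exist.
Back-substitute for Bézout coefficients:
  4 = 292 - 9×32
  ... = 5936×(-64) + 2076×(183)
Scale by -300/4 = -75: (a₀, b₀) = (4800, -13725).
General solution: a = 4800 + 519t, b = -13725 - 1484t for integer t.
a ≥ 0: smallest is 4800 mod 519 = 129 (at t = -9), with b = -369.

129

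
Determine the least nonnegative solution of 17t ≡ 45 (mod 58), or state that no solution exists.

gcd(58, 17) = 1  (58 = 3×17 + 7, 17 = 2×7 + 3, 7 = 2×3 + 1, 3 = 3×1).
1 divides 45, so solutions exist.
Back-substituting, 17×(-17) + 58×(5) = 1.
So 17×(-17) ≡ 1 (mod 58); multiply by 45: t ≡ -765 (mod 58).
Smallest nonnegative: t = -765 mod 58 = 47.

47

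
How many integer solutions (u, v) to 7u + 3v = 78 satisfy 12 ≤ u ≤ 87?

gcd(7, 3):
  7 = 2*3 + 1
  3 = 3*1
so gcd(7, 3) = 1.
Back-substitute for Bézout coefficients:
  1 = 7 - 2*3
  ... = 7*(1) + 3*(-2)
Scale by 78: particular solution (78, -156); reduce u mod 3: (0, 26).
General solution: u = 0 + 3t, v = 26 - 7t for integer t.
12 ≤ 0 + 3t ≤ 87 gives t ∈ [4, 29], which is 26 values.

26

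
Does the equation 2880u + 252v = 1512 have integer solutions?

yes

gcd(2880, 252) = 36.
36 divides 1512, so integer solutions exist.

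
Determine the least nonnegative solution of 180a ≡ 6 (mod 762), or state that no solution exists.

72

gcd(762, 180) = 6  (762 = 4*180 + 42, 180 = 4*42 + 12, 42 = 3*12 + 6, 12 = 2*6).
6 divides 6, so solutions exist.
Back-substituting, 180*(-55) + 762*(13) = 6.
So 180*(-55) ≡ 6 (mod 762); multiply by 1: a ≡ -55 (mod 127).
Smallest nonnegative: a = -55 mod 127 = 72.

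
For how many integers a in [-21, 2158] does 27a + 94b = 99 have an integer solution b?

gcd(94, 27) = 1  (94 = 3×27 + 13, 27 = 2×13 + 1, 13 = 13×1).
Back-substituting, 27×(7) + 94×(-2) = 1.
Scale by 99: particular solution (693, -198); reduce a mod 94: (35, -9).
General solution: a = 35 + 94t, b = -9 - 27t for integer t.
-21 ≤ 35 + 94t ≤ 2158 gives t ∈ [0, 22], which is 23 values.

23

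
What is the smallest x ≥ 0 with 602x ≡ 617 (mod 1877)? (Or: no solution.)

gcd(1877, 602) = 1.
1 divides 617, so solutions exist.
By Bézout, 602·(608) + 1877·(-195) = 1.
So 602·(608) ≡ 1 (mod 1877); multiply by 617: x ≡ 375136 (mod 1877).
Smallest nonnegative: x = 375136 mod 1877 = 1613.

1613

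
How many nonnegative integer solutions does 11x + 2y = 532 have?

25

gcd(11, 2):
  11 = 5×2 + 1
  2 = 2×1
so gcd(11, 2) = 1.
Back-substitute for Bézout coefficients:
  1 = 11 - 5×2
  ... = 11×(1) + 2×(-5)
Scale by 532: one solution is (532, -2660). Reduce x mod 2: (0, 266).
General: x = 0 + 2t, y = 266 - 11t.
x ≥ 0 ⇒ t ≥ 0; y ≥ 0 ⇒ t ≤ 24. So t ∈ [0, 24]: 25 solutions.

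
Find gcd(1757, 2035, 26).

gcd(2035, 1757) = 1.
gcd(1, 26) = 1.

1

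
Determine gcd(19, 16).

gcd(19, 16) = 1  (19 = 1·16 + 3, 16 = 5·3 + 1, 3 = 3·1).

1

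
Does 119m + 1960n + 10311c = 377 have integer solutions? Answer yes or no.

gcd(1960, 119) = 7  (1960 = 16×119 + 56, 119 = 2×56 + 7, 56 = 8×7).
gcd(7, 10311) = 7.
7 does not divide 377 (remainder 6), so no integer solutions.

no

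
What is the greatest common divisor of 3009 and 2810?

1

gcd(3009, 2810):
  3009 = 1*2810 + 199
  2810 = 14*199 + 24
  199 = 8*24 + 7
  24 = 3*7 + 3
  7 = 2*3 + 1
  3 = 3*1
so gcd(3009, 2810) = 1.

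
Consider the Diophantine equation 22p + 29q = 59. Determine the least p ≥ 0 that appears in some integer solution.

4

gcd(29, 22):
  29 = 1×22 + 7
  22 = 3×7 + 1
  7 = 7×1
so gcd(29, 22) = 1.
1 divides 59, so solutions exist.
Back-substitute for Bézout coefficients:
  1 = 22 - 3×7
  ... = 22×(4) + 29×(-3)
Scale by 59/1 = 59: (p₀, q₀) = (236, -177).
General solution: p = 236 + 29t, q = -177 - 22t for integer t.
p ≥ 0: smallest is 236 mod 29 = 4 (at t = -8), with q = -1.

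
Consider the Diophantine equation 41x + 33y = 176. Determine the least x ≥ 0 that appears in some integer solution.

22

gcd(41, 33) = 1.
1 divides 176, so solutions exist.
By Bézout, 41*(-4) + 33*(5) = 1.
Scale by 176/1 = 176: (x₀, y₀) = (-704, 880).
General solution: x = -704 + 33t, y = 880 - 41t for integer t.
x ≥ 0: smallest is -704 mod 33 = 22 (at t = 22), with y = -22.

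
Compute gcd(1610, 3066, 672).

gcd(3066, 1610) = 14  (3066 = 1·1610 + 1456, 1610 = 1·1456 + 154, 1456 = 9·154 + 70, 154 = 2·70 + 14, 70 = 5·14).
gcd(14, 672) = 14.

14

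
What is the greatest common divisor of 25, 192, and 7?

gcd(192, 25):
  192 = 7·25 + 17
  25 = 1·17 + 8
  17 = 2·8 + 1
  8 = 8·1
so gcd(192, 25) = 1.
gcd(1, 7) = 1.

1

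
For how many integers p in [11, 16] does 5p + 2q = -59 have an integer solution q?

gcd(5, 2) = 1.
By Bézout, 5·(1) + 2·(-2) = 1.
Particular solution: (1, -32).
General solution: p = 1 + 2t, q = -32 - 5t for integer t.
11 ≤ 1 + 2t ≤ 16 gives t ∈ [5, 7], which is 3 values.

3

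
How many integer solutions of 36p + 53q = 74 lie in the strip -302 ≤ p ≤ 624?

gcd(53, 36) = 1.
By Bézout, 36·(-25) + 53·(17) = 1.
Particular solution: (5, -2).
General solution: p = 5 + 53t, q = -2 - 36t for integer t.
-302 ≤ 5 + 53t ≤ 624 gives t ∈ [-5, 11], which is 17 values.

17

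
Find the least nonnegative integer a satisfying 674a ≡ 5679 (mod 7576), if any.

gcd(7576, 674) = 2.
2 does not divide 5679, so the congruence has no solution.

no solution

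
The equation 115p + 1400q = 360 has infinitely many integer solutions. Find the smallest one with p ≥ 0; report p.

64

gcd(1400, 115):
  1400 = 12·115 + 20
  115 = 5·20 + 15
  20 = 1·15 + 5
  15 = 3·5
so gcd(1400, 115) = 5.
5 divides 360, so solutions exist.
Back-substitute for Bézout coefficients:
  5 = 20 - 1·15
  ... = 115·(-73) + 1400·(6)
Scale by 360/5 = 72: (p₀, q₀) = (-5256, 432).
General solution: p = -5256 + 280t, q = 432 - 23t for integer t.
p ≥ 0: smallest is -5256 mod 280 = 64 (at t = 19), with q = -5.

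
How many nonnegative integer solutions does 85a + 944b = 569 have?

0

gcd(944, 85) = 1  (944 = 11*85 + 9, 85 = 9*9 + 4, 9 = 2*4 + 1, 4 = 4*1).
Back-substituting, 85*(-211) + 944*(19) = 1.
Scale by 569: one solution is (-120059, 10811). Reduce a mod 944: (773, -69).
General: a = 773 + 944t, b = -69 - 85t.
a ≥ 0 ⇒ t ≥ 0; b ≥ 0 ⇒ t ≤ -1. So t ∈ [0, -1]: 0 solutions.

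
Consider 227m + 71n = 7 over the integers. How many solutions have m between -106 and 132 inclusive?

gcd(227, 71) = 1  (227 = 3·71 + 14, 71 = 5·14 + 1, 14 = 14·1).
Back-substituting, 227·(-5) + 71·(16) = 1.
Scale by 7: particular solution (-35, 112); reduce m mod 71: (36, -115).
General solution: m = 36 + 71t, n = -115 - 227t for integer t.
-106 ≤ 36 + 71t ≤ 132 gives t ∈ [-2, 1], which is 4 values.

4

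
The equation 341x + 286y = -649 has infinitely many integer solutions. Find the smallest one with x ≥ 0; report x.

gcd(341, 286) = 11.
11 divides -649, so solutions exist.
By Bézout, 341·(-5) + 286·(6) = 11.
Scale by -649/11 = -59: (x₀, y₀) = (295, -354).
General solution: x = 295 + 26t, y = -354 - 31t for integer t.
x ≥ 0: smallest is 295 mod 26 = 9 (at t = -11), with y = -13.

9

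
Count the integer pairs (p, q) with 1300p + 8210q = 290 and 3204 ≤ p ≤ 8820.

7

gcd(8210, 1300) = 10.
By Bézout, 1300·(120) + 8210·(-19) = 10.
Particular solution: (196, -31).
General solution: p = 196 + 821t, q = -31 - 130t for integer t.
3204 ≤ 196 + 821t ≤ 8820 gives t ∈ [4, 10], which is 7 values.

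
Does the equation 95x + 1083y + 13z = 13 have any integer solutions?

gcd(1083, 95) = 19.
gcd(19, 13) = 1.
1 divides 13, so integer solutions exist.

yes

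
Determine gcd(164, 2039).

gcd(2039, 164):
  2039 = 12·164 + 71
  164 = 2·71 + 22
  71 = 3·22 + 5
  22 = 4·5 + 2
  5 = 2·2 + 1
  2 = 2·1
so gcd(2039, 164) = 1.

1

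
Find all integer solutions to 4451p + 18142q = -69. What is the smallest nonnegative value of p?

17123

gcd(18142, 4451) = 1.
1 divides -69, so solutions exist.
By Bézout, 4451×(-4455) + 18142×(1093) = 1.
Scale by -69/1 = -69: (p₀, q₀) = (307395, -75417).
General solution: p = 307395 + 18142t, q = -75417 - 4451t for integer t.
p ≥ 0: smallest is 307395 mod 18142 = 17123 (at t = -16), with q = -4201.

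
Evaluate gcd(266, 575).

gcd(575, 266) = 1  (575 = 2·266 + 43, 266 = 6·43 + 8, 43 = 5·8 + 3, 8 = 2·3 + 2, 3 = 1·2 + 1, 2 = 2·1).

1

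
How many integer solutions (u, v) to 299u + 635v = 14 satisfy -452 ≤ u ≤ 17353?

gcd(635, 299) = 1  (635 = 2*299 + 37, 299 = 8*37 + 3, 37 = 12*3 + 1, 3 = 3*1).
Back-substituting, 299*(-206) + 635*(97) = 1.
Scale by 14: particular solution (-2884, 1358); reduce u mod 635: (291, -137).
General solution: u = 291 + 635t, v = -137 - 299t for integer t.
-452 ≤ 291 + 635t ≤ 17353 gives t ∈ [-1, 26], which is 28 values.

28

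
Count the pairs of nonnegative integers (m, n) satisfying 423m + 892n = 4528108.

12

gcd(892, 423) = 1.
By Bézout, 423×(-97) + 892×(46) = 1.
One solution: (568, 4807).
General: m = 568 + 892t, n = 4807 - 423t.
m ≥ 0 ⇒ t ≥ 0; n ≥ 0 ⇒ t ≤ 11. So t ∈ [0, 11]: 12 solutions.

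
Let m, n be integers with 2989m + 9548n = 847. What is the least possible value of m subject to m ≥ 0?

gcd(9548, 2989):
  9548 = 3×2989 + 581
  2989 = 5×581 + 84
  581 = 6×84 + 77
  84 = 1×77 + 7
  77 = 11×7
so gcd(9548, 2989) = 7.
7 divides 847, so solutions exist.
Back-substitute for Bézout coefficients:
  7 = 84 - 1×77
  ... = 2989×(115) + 9548×(-36)
Scale by 847/7 = 121: (m₀, n₀) = (13915, -4356).
General solution: m = 13915 + 1364t, n = -4356 - 427t for integer t.
m ≥ 0: smallest is 13915 mod 1364 = 275 (at t = -10), with n = -86.

275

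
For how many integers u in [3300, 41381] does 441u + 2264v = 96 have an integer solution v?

gcd(2264, 441) = 1  (2264 = 5×441 + 59, 441 = 7×59 + 28, 59 = 2×28 + 3, 28 = 9×3 + 1, 3 = 3×1).
Back-substituting, 441×(729) + 2264×(-142) = 1.
Scale by 96: particular solution (69984, -13632); reduce u mod 2264: (2064, -402).
General solution: u = 2064 + 2264t, v = -402 - 441t for integer t.
3300 ≤ 2064 + 2264t ≤ 41381 gives t ∈ [1, 17], which is 17 values.

17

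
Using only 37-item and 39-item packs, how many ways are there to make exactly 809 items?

Need nonnegative integers with 37j + 39k = 809.
gcd(37, 39) = 1, and 37·(19) + 39·(-18) = 1.
So (j₀, k₀) = (15371, -14562); general j = 15371 + 39t, k = -14562 - 37t.
j ≥ 0 ⇒ t ≥ -394; k ≥ 0 ⇒ t ≤ -394. That's 1 value of t.

1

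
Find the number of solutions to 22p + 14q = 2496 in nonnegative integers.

16

gcd(22, 14):
  22 = 1*14 + 8
  14 = 1*8 + 6
  8 = 1*6 + 2
  6 = 3*2
so gcd(22, 14) = 2.
Back-substitute for Bézout coefficients:
  2 = 8 - 1*6
  ... = 22*(2) + 14*(-3)
Scale by 1248: one solution is (2496, -3744). Reduce p mod 7: (4, 172).
General: p = 4 + 7t, q = 172 - 11t.
p ≥ 0 ⇒ t ≥ 0; q ≥ 0 ⇒ t ≤ 15. So t ∈ [0, 15]: 16 solutions.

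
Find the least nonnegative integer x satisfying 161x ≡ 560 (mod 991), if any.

gcd(991, 161) = 1  (991 = 6*161 + 25, 161 = 6*25 + 11, 25 = 2*11 + 3, 11 = 3*3 + 2, 3 = 1*2 + 1, 2 = 2*1).
1 divides 560, so solutions exist.
Back-substituting, 161*(-357) + 991*(58) = 1.
So 161*(-357) ≡ 1 (mod 991); multiply by 560: x ≡ -199920 (mod 991).
Smallest nonnegative: x = -199920 mod 991 = 262.

262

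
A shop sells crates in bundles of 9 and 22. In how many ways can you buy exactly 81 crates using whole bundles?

1

Need nonnegative integers with 9j + 22k = 81.
gcd(9, 22) = 1, and 9·(5) + 22·(-2) = 1.
So (j₀, k₀) = (405, -162); general j = 405 + 22t, k = -162 - 9t.
j ≥ 0 ⇒ t ≥ -18; k ≥ 0 ⇒ t ≤ -18. That's 1 value of t.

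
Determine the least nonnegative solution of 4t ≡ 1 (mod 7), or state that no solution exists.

2

gcd(7, 4) = 1  (7 = 1*4 + 3, 4 = 1*3 + 1, 3 = 3*1).
1 divides 1, so solutions exist.
Back-substituting, 4*(2) + 7*(-1) = 1.
So 4*(2) ≡ 1 (mod 7); multiply by 1: t ≡ 2 (mod 7).
Smallest nonnegative: t = 2 mod 7 = 2.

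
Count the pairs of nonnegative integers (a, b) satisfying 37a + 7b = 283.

1

gcd(37, 7):
  37 = 5×7 + 2
  7 = 3×2 + 1
  2 = 2×1
so gcd(37, 7) = 1.
Back-substitute for Bézout coefficients:
  1 = 7 - 3×2
  ... = 37×(-3) + 7×(16)
Scale by 283: one solution is (-849, 4528). Reduce a mod 7: (5, 14).
General: a = 5 + 7t, b = 14 - 37t.
a ≥ 0 ⇒ t ≥ 0; b ≥ 0 ⇒ t ≤ 0. So t ∈ [0, 0]: 1 solution.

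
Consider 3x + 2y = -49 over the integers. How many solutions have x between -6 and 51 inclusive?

gcd(3, 2) = 1  (3 = 1·2 + 1, 2 = 2·1).
Back-substituting, 3·(1) + 2·(-1) = 1.
Scale by -49: particular solution (-49, 49); reduce x mod 2: (1, -26).
General solution: x = 1 + 2t, y = -26 - 3t for integer t.
-6 ≤ 1 + 2t ≤ 51 gives t ∈ [-3, 25], which is 29 values.

29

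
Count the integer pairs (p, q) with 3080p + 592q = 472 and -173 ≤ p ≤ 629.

11

gcd(3080, 592):
  3080 = 5·592 + 120
  592 = 4·120 + 112
  120 = 1·112 + 8
  112 = 14·8
so gcd(3080, 592) = 8.
Back-substitute for Bézout coefficients:
  8 = 120 - 1·112
  ... = 3080·(5) + 592·(-26)
Scale by 59: particular solution (295, -1534); reduce p mod 74: (73, -379).
General solution: p = 73 + 74t, q = -379 - 385t for integer t.
-173 ≤ 73 + 74t ≤ 629 gives t ∈ [-3, 7], which is 11 values.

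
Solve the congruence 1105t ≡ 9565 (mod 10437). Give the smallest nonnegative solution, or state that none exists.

gcd(10437, 1105) = 1  (10437 = 9*1105 + 492, 1105 = 2*492 + 121, 492 = 4*121 + 8, 121 = 15*8 + 1, 8 = 8*1).
1 divides 9565, so solutions exist.
Back-substituting, 1105*(1294) + 10437*(-137) = 1.
So 1105*(1294) ≡ 1 (mod 10437); multiply by 9565: t ≡ 12377110 (mod 10437).
Smallest nonnegative: t = 12377110 mod 10437 = 9265.

9265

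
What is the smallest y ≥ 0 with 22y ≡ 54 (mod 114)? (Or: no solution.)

18

gcd(114, 22):
  114 = 5·22 + 4
  22 = 5·4 + 2
  4 = 2·2
so gcd(114, 22) = 2.
2 divides 54, so solutions exist.
Back-substitute for Bézout coefficients:
  2 = 22 - 5·4
  ... = 22·(26) + 114·(-5)
So 22·(26) ≡ 2 (mod 114); multiply by 27: y ≡ 702 (mod 57).
Smallest nonnegative: y = 702 mod 57 = 18.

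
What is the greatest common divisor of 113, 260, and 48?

gcd(260, 113):
  260 = 2*113 + 34
  113 = 3*34 + 11
  34 = 3*11 + 1
  11 = 11*1
so gcd(260, 113) = 1.
gcd(1, 48) = 1.

1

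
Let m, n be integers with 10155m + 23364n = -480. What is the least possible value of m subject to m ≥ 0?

4820

gcd(23364, 10155) = 3.
3 divides -480, so solutions exist.
By Bézout, 10155*(-1247) + 23364*(542) = 3.
Scale by -480/3 = -160: (m₀, n₀) = (199520, -86720).
General solution: m = 199520 + 7788t, n = -86720 - 3385t for integer t.
m ≥ 0: smallest is 199520 mod 7788 = 4820 (at t = -25), with n = -2095.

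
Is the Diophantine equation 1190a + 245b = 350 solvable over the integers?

gcd(1190, 245):
  1190 = 4·245 + 210
  245 = 1·210 + 35
  210 = 6·35
so gcd(1190, 245) = 35.
35 divides 350, so integer solutions exist.

yes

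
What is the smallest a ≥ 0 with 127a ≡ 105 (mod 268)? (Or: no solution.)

gcd(268, 127) = 1.
1 divides 105, so solutions exist.
By Bézout, 127·(19) + 268·(-9) = 1.
So 127·(19) ≡ 1 (mod 268); multiply by 105: a ≡ 1995 (mod 268).
Smallest nonnegative: a = 1995 mod 268 = 119.

119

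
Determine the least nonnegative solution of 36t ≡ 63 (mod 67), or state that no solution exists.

52

gcd(67, 36) = 1.
1 divides 63, so solutions exist.
By Bézout, 36*(-13) + 67*(7) = 1.
So 36*(-13) ≡ 1 (mod 67); multiply by 63: t ≡ -819 (mod 67).
Smallest nonnegative: t = -819 mod 67 = 52.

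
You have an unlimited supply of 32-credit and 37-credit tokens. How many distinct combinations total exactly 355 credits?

Need nonnegative integers with 32j + 37k = 355.
gcd(32, 37) = 1, and 32·(-15) + 37·(13) = 1.
So (j₀, k₀) = (-5325, 4615); general j = -5325 + 37t, k = 4615 - 32t.
j ≥ 0 ⇒ t ≥ 144; k ≥ 0 ⇒ t ≤ 144. That's 1 value of t.

1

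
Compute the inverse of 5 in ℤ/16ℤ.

gcd(16, 5) = 1.
By Bézout, 5·(-3) + 16·(1) = 1.
So 5·-3 ≡ 1 (mod 16), and -3 mod 16 = 13.

13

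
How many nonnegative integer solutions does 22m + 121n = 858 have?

gcd(121, 22) = 11  (121 = 5*22 + 11, 22 = 2*11).
Back-substituting, 22*(-5) + 121*(1) = 11.
Scale by 78: one solution is (-390, 78). Reduce m mod 11: (6, 6).
General: m = 6 + 11t, n = 6 - 2t.
m ≥ 0 ⇒ t ≥ 0; n ≥ 0 ⇒ t ≤ 3. So t ∈ [0, 3]: 4 solutions.

4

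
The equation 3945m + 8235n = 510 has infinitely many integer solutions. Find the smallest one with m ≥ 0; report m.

gcd(8235, 3945):
  8235 = 2·3945 + 345
  3945 = 11·345 + 150
  345 = 2·150 + 45
  150 = 3·45 + 15
  45 = 3·15
so gcd(8235, 3945) = 15.
15 divides 510, so solutions exist.
Back-substitute for Bézout coefficients:
  15 = 150 - 3·45
  ... = 3945·(167) + 8235·(-80)
Scale by 510/15 = 34: (m₀, n₀) = (5678, -2720).
General solution: m = 5678 + 549t, n = -2720 - 263t for integer t.
m ≥ 0: smallest is 5678 mod 549 = 188 (at t = -10), with n = -90.

188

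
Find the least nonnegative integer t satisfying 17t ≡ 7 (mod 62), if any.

15

gcd(62, 17):
  62 = 3×17 + 11
  17 = 1×11 + 6
  11 = 1×6 + 5
  6 = 1×5 + 1
  5 = 5×1
so gcd(62, 17) = 1.
1 divides 7, so solutions exist.
Back-substitute for Bézout coefficients:
  1 = 6 - 1×5
  ... = 17×(11) + 62×(-3)
So 17×(11) ≡ 1 (mod 62); multiply by 7: t ≡ 77 (mod 62).
Smallest nonnegative: t = 77 mod 62 = 15.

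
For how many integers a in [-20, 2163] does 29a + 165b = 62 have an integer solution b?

13

gcd(165, 29) = 1.
By Bézout, 29×(74) + 165×(-13) = 1.
Particular solution: (133, -23).
General solution: a = 133 + 165t, b = -23 - 29t for integer t.
-20 ≤ 133 + 165t ≤ 2163 gives t ∈ [0, 12], which is 13 values.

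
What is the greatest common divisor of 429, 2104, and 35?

1

gcd(2104, 429) = 1  (2104 = 4·429 + 388, 429 = 1·388 + 41, 388 = 9·41 + 19, 41 = 2·19 + 3, 19 = 6·3 + 1, 3 = 3·1).
gcd(1, 35) = 1.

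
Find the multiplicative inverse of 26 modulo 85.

gcd(85, 26):
  85 = 3·26 + 7
  26 = 3·7 + 5
  7 = 1·5 + 2
  5 = 2·2 + 1
  2 = 2·1
so gcd(85, 26) = 1.
Back-substitute for Bézout coefficients:
  1 = 5 - 2·2
  ... = 26·(36) + 85·(-11)
So 26·36 ≡ 1 (mod 85), and 36 mod 85 = 36.

36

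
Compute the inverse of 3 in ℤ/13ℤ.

gcd(13, 3) = 1  (13 = 4·3 + 1, 3 = 3·1).
Back-substituting, 3·(-4) + 13·(1) = 1.
So 3·-4 ≡ 1 (mod 13), and -4 mod 13 = 9.

9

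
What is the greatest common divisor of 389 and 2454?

1

gcd(2454, 389) = 1  (2454 = 6*389 + 120, 389 = 3*120 + 29, 120 = 4*29 + 4, 29 = 7*4 + 1, 4 = 4*1).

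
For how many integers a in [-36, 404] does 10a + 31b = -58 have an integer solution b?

14

gcd(31, 10) = 1  (31 = 3×10 + 1, 10 = 10×1).
Back-substituting, 10×(-3) + 31×(1) = 1.
Scale by -58: particular solution (174, -58); reduce a mod 31: (19, -8).
General solution: a = 19 + 31t, b = -8 - 10t for integer t.
-36 ≤ 19 + 31t ≤ 404 gives t ∈ [-1, 12], which is 14 values.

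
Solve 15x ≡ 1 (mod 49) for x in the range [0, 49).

36

gcd(49, 15) = 1  (49 = 3·15 + 4, 15 = 3·4 + 3, 4 = 1·3 + 1, 3 = 3·1).
Back-substituting, 15·(-13) + 49·(4) = 1.
So 15·-13 ≡ 1 (mod 49), and -13 mod 49 = 36.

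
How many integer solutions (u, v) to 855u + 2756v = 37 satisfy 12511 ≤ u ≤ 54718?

gcd(2756, 855) = 1.
By Bézout, 855*(303) + 2756*(-94) = 1.
Particular solution: (187, -58).
General solution: u = 187 + 2756t, v = -58 - 855t for integer t.
12511 ≤ 187 + 2756t ≤ 54718 gives t ∈ [5, 19], which is 15 values.

15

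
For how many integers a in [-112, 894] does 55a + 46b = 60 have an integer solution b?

gcd(55, 46):
  55 = 1*46 + 9
  46 = 5*9 + 1
  9 = 9*1
so gcd(55, 46) = 1.
Back-substitute for Bézout coefficients:
  1 = 46 - 5*9
  ... = 55*(-5) + 46*(6)
Scale by 60: particular solution (-300, 360); reduce a mod 46: (22, -25).
General solution: a = 22 + 46t, b = -25 - 55t for integer t.
-112 ≤ 22 + 46t ≤ 894 gives t ∈ [-2, 18], which is 21 values.

21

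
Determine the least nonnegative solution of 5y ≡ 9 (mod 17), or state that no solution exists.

gcd(17, 5) = 1.
1 divides 9, so solutions exist.
By Bézout, 5*(7) + 17*(-2) = 1.
So 5*(7) ≡ 1 (mod 17); multiply by 9: y ≡ 63 (mod 17).
Smallest nonnegative: y = 63 mod 17 = 12.

12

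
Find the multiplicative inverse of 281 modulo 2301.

434

gcd(2301, 281) = 1.
By Bézout, 281·(434) + 2301·(-53) = 1.
So 281·434 ≡ 1 (mod 2301), and 434 mod 2301 = 434.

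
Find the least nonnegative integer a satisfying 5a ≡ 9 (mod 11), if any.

gcd(11, 5):
  11 = 2*5 + 1
  5 = 5*1
so gcd(11, 5) = 1.
1 divides 9, so solutions exist.
Back-substitute for Bézout coefficients:
  1 = 11 - 2*5
  ... = 5*(-2) + 11*(1)
So 5*(-2) ≡ 1 (mod 11); multiply by 9: a ≡ -18 (mod 11).
Smallest nonnegative: a = -18 mod 11 = 4.

4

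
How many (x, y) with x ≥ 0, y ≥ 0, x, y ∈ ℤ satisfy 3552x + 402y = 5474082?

gcd(3552, 402):
  3552 = 8×402 + 336
  402 = 1×336 + 66
  336 = 5×66 + 6
  66 = 11×6
so gcd(3552, 402) = 6.
Back-substitute for Bézout coefficients:
  6 = 336 - 5×66
  ... = 3552×(6) + 402×(-53)
Scale by 912347: one solution is (5474082, -48354391). Reduce x mod 67: (48, 13193).
General: x = 48 + 67t, y = 13193 - 592t.
x ≥ 0 ⇒ t ≥ 0; y ≥ 0 ⇒ t ≤ 22. So t ∈ [0, 22]: 23 solutions.

23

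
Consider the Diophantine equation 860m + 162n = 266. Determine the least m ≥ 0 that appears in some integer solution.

28

gcd(860, 162):
  860 = 5·162 + 50
  162 = 3·50 + 12
  50 = 4·12 + 2
  12 = 6·2
so gcd(860, 162) = 2.
2 divides 266, so solutions exist.
Back-substitute for Bézout coefficients:
  2 = 50 - 4·12
  ... = 860·(13) + 162·(-69)
Scale by 266/2 = 133: (m₀, n₀) = (1729, -9177).
General solution: m = 1729 + 81t, n = -9177 - 430t for integer t.
m ≥ 0: smallest is 1729 mod 81 = 28 (at t = -21), with n = -147.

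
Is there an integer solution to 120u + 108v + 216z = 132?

yes

gcd(120, 108) = 12  (120 = 1·108 + 12, 108 = 9·12).
gcd(12, 216) = 12.
12 divides 132, so integer solutions exist.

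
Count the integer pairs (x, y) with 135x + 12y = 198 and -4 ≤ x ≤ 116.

gcd(135, 12) = 3.
By Bézout, 135×(1) + 12×(-11) = 3.
Particular solution: (2, -6).
General solution: x = 2 + 4t, y = -6 - 45t for integer t.
-4 ≤ 2 + 4t ≤ 116 gives t ∈ [-1, 28], which is 30 values.

30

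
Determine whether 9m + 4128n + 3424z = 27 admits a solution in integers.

yes

gcd(4128, 9) = 3.
gcd(3, 3424) = 1.
1 divides 27, so integer solutions exist.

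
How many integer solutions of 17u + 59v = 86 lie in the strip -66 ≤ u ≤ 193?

5

gcd(59, 17):
  59 = 3×17 + 8
  17 = 2×8 + 1
  8 = 8×1
so gcd(59, 17) = 1.
Back-substitute for Bézout coefficients:
  1 = 17 - 2×8
  ... = 17×(7) + 59×(-2)
Scale by 86: particular solution (602, -172); reduce u mod 59: (12, -2).
General solution: u = 12 + 59t, v = -2 - 17t for integer t.
-66 ≤ 12 + 59t ≤ 193 gives t ∈ [-1, 3], which is 5 values.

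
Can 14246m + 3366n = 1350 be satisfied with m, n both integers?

no

gcd(14246, 3366) = 34  (14246 = 4*3366 + 782, 3366 = 4*782 + 238, 782 = 3*238 + 68, 238 = 3*68 + 34, 68 = 2*34).
34 does not divide 1350 (remainder 24), so no integer solutions.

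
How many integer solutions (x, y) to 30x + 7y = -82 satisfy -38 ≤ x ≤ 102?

20

gcd(30, 7):
  30 = 4×7 + 2
  7 = 3×2 + 1
  2 = 2×1
so gcd(30, 7) = 1.
Back-substitute for Bézout coefficients:
  1 = 7 - 3×2
  ... = 30×(-3) + 7×(13)
Scale by -82: particular solution (246, -1066); reduce x mod 7: (1, -16).
General solution: x = 1 + 7t, y = -16 - 30t for integer t.
-38 ≤ 1 + 7t ≤ 102 gives t ∈ [-5, 14], which is 20 values.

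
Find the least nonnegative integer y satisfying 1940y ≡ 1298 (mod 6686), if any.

gcd(6686, 1940) = 2.
2 divides 1298, so solutions exist.
By Bézout, 1940*(-1575) + 6686*(457) = 2.
So 1940*(-1575) ≡ 2 (mod 6686); multiply by 649: y ≡ -1022175 (mod 3343).
Smallest nonnegative: y = -1022175 mod 3343 = 783.

783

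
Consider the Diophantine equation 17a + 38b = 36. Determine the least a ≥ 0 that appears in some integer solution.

gcd(38, 17):
  38 = 2·17 + 4
  17 = 4·4 + 1
  4 = 4·1
so gcd(38, 17) = 1.
1 divides 36, so solutions exist.
Back-substitute for Bézout coefficients:
  1 = 17 - 4·4
  ... = 17·(9) + 38·(-4)
Scale by 36/1 = 36: (a₀, b₀) = (324, -144).
General solution: a = 324 + 38t, b = -144 - 17t for integer t.
a ≥ 0: smallest is 324 mod 38 = 20 (at t = -8), with b = -8.

20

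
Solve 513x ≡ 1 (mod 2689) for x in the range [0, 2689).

1583

gcd(2689, 513) = 1.
By Bézout, 513·(-1106) + 2689·(211) = 1.
So 513·-1106 ≡ 1 (mod 2689), and -1106 mod 2689 = 1583.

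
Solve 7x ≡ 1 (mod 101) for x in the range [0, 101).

29

gcd(101, 7):
  101 = 14*7 + 3
  7 = 2*3 + 1
  3 = 3*1
so gcd(101, 7) = 1.
Back-substitute for Bézout coefficients:
  1 = 7 - 2*3
  ... = 7*(29) + 101*(-2)
So 7*29 ≡ 1 (mod 101), and 29 mod 101 = 29.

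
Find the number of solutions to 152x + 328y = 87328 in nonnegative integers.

14

gcd(328, 152):
  328 = 2*152 + 24
  152 = 6*24 + 8
  24 = 3*8
so gcd(328, 152) = 8.
Back-substitute for Bézout coefficients:
  8 = 152 - 6*24
  ... = 152*(13) + 328*(-6)
Scale by 10916: one solution is (141908, -65496). Reduce x mod 41: (7, 263).
General: x = 7 + 41t, y = 263 - 19t.
x ≥ 0 ⇒ t ≥ 0; y ≥ 0 ⇒ t ≤ 13. So t ∈ [0, 13]: 14 solutions.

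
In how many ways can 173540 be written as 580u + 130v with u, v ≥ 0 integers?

gcd(580, 130):
  580 = 4×130 + 60
  130 = 2×60 + 10
  60 = 6×10
so gcd(580, 130) = 10.
Back-substitute for Bézout coefficients:
  10 = 130 - 2×60
  ... = 580×(-2) + 130×(9)
Scale by 17354: one solution is (-34708, 156186). Reduce u mod 13: (2, 1326).
General: u = 2 + 13t, v = 1326 - 58t.
u ≥ 0 ⇒ t ≥ 0; v ≥ 0 ⇒ t ≤ 22. So t ∈ [0, 22]: 23 solutions.

23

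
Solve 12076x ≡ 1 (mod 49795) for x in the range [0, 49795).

40711

gcd(49795, 12076):
  49795 = 4·12076 + 1491
  12076 = 8·1491 + 148
  1491 = 10·148 + 11
  148 = 13·11 + 5
  11 = 2·5 + 1
  5 = 5·1
so gcd(49795, 12076) = 1.
Back-substitute for Bézout coefficients:
  1 = 11 - 2·5
  ... = 12076·(-9084) + 49795·(2203)
So 12076·-9084 ≡ 1 (mod 49795), and -9084 mod 49795 = 40711.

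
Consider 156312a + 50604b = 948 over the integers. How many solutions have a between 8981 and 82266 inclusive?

17

gcd(156312, 50604):
  156312 = 3*50604 + 4500
  50604 = 11*4500 + 1104
  4500 = 4*1104 + 84
  1104 = 13*84 + 12
  84 = 7*12
so gcd(156312, 50604) = 12.
Back-substitute for Bézout coefficients:
  12 = 1104 - 13*84
  ... = 156312*(-596) + 50604*(1841)
Scale by 79: particular solution (-47084, 145439); reduce a mod 4217: (3520, -10873).
General solution: a = 3520 + 4217t, b = -10873 - 13026t for integer t.
8981 ≤ 3520 + 4217t ≤ 82266 gives t ∈ [2, 18], which is 17 values.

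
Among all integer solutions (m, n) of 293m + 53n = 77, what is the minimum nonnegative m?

gcd(293, 53) = 1.
1 divides 77, so solutions exist.
By Bézout, 293×(-17) + 53×(94) = 1.
Scale by 77/1 = 77: (m₀, n₀) = (-1309, 7238).
General solution: m = -1309 + 53t, n = 7238 - 293t for integer t.
m ≥ 0: smallest is -1309 mod 53 = 16 (at t = 25), with n = -87.

16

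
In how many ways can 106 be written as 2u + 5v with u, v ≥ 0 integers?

11

gcd(5, 2):
  5 = 2×2 + 1
  2 = 2×1
so gcd(5, 2) = 1.
Back-substitute for Bézout coefficients:
  1 = 5 - 2×2
  ... = 2×(-2) + 5×(1)
Scale by 106: one solution is (-212, 106). Reduce u mod 5: (3, 20).
General: u = 3 + 5t, v = 20 - 2t.
u ≥ 0 ⇒ t ≥ 0; v ≥ 0 ⇒ t ≤ 10. So t ∈ [0, 10]: 11 solutions.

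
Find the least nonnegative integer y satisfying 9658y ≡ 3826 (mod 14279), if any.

10119

gcd(14279, 9658) = 1  (14279 = 1×9658 + 4621, 9658 = 2×4621 + 416, 4621 = 11×416 + 45, 416 = 9×45 + 11, 45 = 4×11 + 1, 11 = 11×1).
1 divides 3826, so solutions exist.
Back-substituting, 9658×(-1270) + 14279×(859) = 1.
So 9658×(-1270) ≡ 1 (mod 14279); multiply by 3826: y ≡ -4859020 (mod 14279).
Smallest nonnegative: y = -4859020 mod 14279 = 10119.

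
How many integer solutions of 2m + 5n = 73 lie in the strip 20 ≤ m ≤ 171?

30

gcd(5, 2):
  5 = 2×2 + 1
  2 = 2×1
so gcd(5, 2) = 1.
Back-substitute for Bézout coefficients:
  1 = 5 - 2×2
  ... = 2×(-2) + 5×(1)
Scale by 73: particular solution (-146, 73); reduce m mod 5: (4, 13).
General solution: m = 4 + 5t, n = 13 - 2t for integer t.
20 ≤ 4 + 5t ≤ 171 gives t ∈ [4, 33], which is 30 values.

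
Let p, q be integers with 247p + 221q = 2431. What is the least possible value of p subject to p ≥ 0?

gcd(247, 221) = 13.
13 divides 2431, so solutions exist.
By Bézout, 247·(-8) + 221·(9) = 13.
Scale by 2431/13 = 187: (p₀, q₀) = (-1496, 1683).
General solution: p = -1496 + 17t, q = 1683 - 19t for integer t.
p ≥ 0: smallest is -1496 mod 17 = 0 (at t = 88), with q = 11.

0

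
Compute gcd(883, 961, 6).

gcd(961, 883) = 1  (961 = 1*883 + 78, 883 = 11*78 + 25, 78 = 3*25 + 3, 25 = 8*3 + 1, 3 = 3*1).
gcd(1, 6) = 1.

1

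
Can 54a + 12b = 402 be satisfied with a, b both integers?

yes

gcd(54, 12) = 6  (54 = 4×12 + 6, 12 = 2×6).
6 divides 402, so integer solutions exist.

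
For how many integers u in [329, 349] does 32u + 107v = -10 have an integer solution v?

gcd(107, 32) = 1  (107 = 3·32 + 11, 32 = 2·11 + 10, 11 = 1·10 + 1, 10 = 10·1).
Back-substituting, 32·(-10) + 107·(3) = 1.
Scale by -10: particular solution (100, -30); reduce u mod 107: (100, -30).
General solution: u = 100 + 107t, v = -30 - 32t for integer t.
329 ≤ 100 + 107t ≤ 349 gives t ∈ [3, 2], which is 0 values.

0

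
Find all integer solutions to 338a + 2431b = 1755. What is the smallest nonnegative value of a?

185

gcd(2431, 338):
  2431 = 7×338 + 65
  338 = 5×65 + 13
  65 = 5×13
so gcd(2431, 338) = 13.
13 divides 1755, so solutions exist.
Back-substitute for Bézout coefficients:
  13 = 338 - 5×65
  ... = 338×(36) + 2431×(-5)
Scale by 1755/13 = 135: (a₀, b₀) = (4860, -675).
General solution: a = 4860 + 187t, b = -675 - 26t for integer t.
a ≥ 0: smallest is 4860 mod 187 = 185 (at t = -25), with b = -25.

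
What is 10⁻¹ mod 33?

10

gcd(33, 10) = 1.
By Bézout, 10*(10) + 33*(-3) = 1.
So 10*10 ≡ 1 (mod 33), and 10 mod 33 = 10.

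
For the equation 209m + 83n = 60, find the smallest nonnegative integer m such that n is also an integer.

gcd(209, 83) = 1.
1 divides 60, so solutions exist.
By Bézout, 209×(-27) + 83×(68) = 1.
Scale by 60/1 = 60: (m₀, n₀) = (-1620, 4080).
General solution: m = -1620 + 83t, n = 4080 - 209t for integer t.
m ≥ 0: smallest is -1620 mod 83 = 40 (at t = 20), with n = -100.

40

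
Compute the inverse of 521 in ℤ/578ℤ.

507

gcd(578, 521):
  578 = 1*521 + 57
  521 = 9*57 + 8
  57 = 7*8 + 1
  8 = 8*1
so gcd(578, 521) = 1.
Back-substitute for Bézout coefficients:
  1 = 57 - 7*8
  ... = 521*(-71) + 578*(64)
So 521*-71 ≡ 1 (mod 578), and -71 mod 578 = 507.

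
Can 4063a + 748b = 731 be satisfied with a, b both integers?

yes

gcd(4063, 748):
  4063 = 5*748 + 323
  748 = 2*323 + 102
  323 = 3*102 + 17
  102 = 6*17
so gcd(4063, 748) = 17.
17 divides 731, so integer solutions exist.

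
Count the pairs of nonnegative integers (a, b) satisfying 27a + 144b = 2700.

gcd(144, 27) = 9  (144 = 5*27 + 9, 27 = 3*9).
Back-substituting, 27*(-5) + 144*(1) = 9.
Scale by 300: one solution is (-1500, 300). Reduce a mod 16: (4, 18).
General: a = 4 + 16t, b = 18 - 3t.
a ≥ 0 ⇒ t ≥ 0; b ≥ 0 ⇒ t ≤ 6. So t ∈ [0, 6]: 7 solutions.

7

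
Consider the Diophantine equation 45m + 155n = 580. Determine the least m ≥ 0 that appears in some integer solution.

6

gcd(155, 45):
  155 = 3·45 + 20
  45 = 2·20 + 5
  20 = 4·5
so gcd(155, 45) = 5.
5 divides 580, so solutions exist.
Back-substitute for Bézout coefficients:
  5 = 45 - 2·20
  ... = 45·(7) + 155·(-2)
Scale by 580/5 = 116: (m₀, n₀) = (812, -232).
General solution: m = 812 + 31t, n = -232 - 9t for integer t.
m ≥ 0: smallest is 812 mod 31 = 6 (at t = -26), with n = 2.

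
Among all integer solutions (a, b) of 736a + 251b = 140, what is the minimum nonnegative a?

gcd(736, 251):
  736 = 2*251 + 234
  251 = 1*234 + 17
  234 = 13*17 + 13
  17 = 1*13 + 4
  13 = 3*4 + 1
  4 = 4*1
so gcd(736, 251) = 1.
1 divides 140, so solutions exist.
Back-substitute for Bézout coefficients:
  1 = 13 - 3*4
  ... = 736*(59) + 251*(-173)
Scale by 140/1 = 140: (a₀, b₀) = (8260, -24220).
General solution: a = 8260 + 251t, b = -24220 - 736t for integer t.
a ≥ 0: smallest is 8260 mod 251 = 228 (at t = -32), with b = -668.

228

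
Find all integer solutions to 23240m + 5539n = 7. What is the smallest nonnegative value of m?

1303

gcd(23240, 5539) = 1.
1 divides 7, so solutions exist.
By Bézout, 23240*(2560) + 5539*(-10741) = 1.
Scale by 7/1 = 7: (m₀, n₀) = (17920, -75187).
General solution: m = 17920 + 5539t, n = -75187 - 23240t for integer t.
m ≥ 0: smallest is 17920 mod 5539 = 1303 (at t = -3), with n = -5467.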